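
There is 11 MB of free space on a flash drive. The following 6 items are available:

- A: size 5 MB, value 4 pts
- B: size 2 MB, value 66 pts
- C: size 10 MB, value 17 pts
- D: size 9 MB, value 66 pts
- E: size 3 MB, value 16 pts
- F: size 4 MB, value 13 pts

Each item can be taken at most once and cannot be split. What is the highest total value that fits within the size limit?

Check high-value combinations within 11 MB:
- B+D: size 2+9=11, value 66+66=132
- B+E+F: size 2+3+4=9, value 66+16+13=95
- A+B+E: size 5+2+3=10, value 4+66+16=86
- A+B+F: size 5+2+4=11, value 4+66+13=83
Best: 132 pts.

132 pts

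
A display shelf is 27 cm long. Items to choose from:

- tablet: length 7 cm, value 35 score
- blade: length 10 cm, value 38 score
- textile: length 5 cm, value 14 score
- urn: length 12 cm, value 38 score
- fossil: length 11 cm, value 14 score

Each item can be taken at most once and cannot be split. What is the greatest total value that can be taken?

This is a 0/1 knapsack; check combinations near the capacity.
- blade+textile+urn: length 10+5+12=27, value 38+14+38=90
- tablet+blade+textile: length 7+10+5=22, value 35+38+14=87
- tablet+textile+urn: length 7+5+12=24, value 35+14+38=87
- blade+urn: length 10+12=22, value 38+38=76
Best: 90 score.

90 score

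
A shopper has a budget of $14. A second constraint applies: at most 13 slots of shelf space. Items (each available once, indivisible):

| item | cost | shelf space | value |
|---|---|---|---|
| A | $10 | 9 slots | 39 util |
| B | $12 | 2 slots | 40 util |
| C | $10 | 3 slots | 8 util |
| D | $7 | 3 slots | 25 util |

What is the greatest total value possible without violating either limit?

40 util

Feasible sets respecting both limits:
- B: cost 12, shelf space 2, value 40
- A: cost 10, shelf space 9, value 39
- D: cost 7, shelf space 3, value 25
- C: cost 10, shelf space 3, value 8
Best: 40 util.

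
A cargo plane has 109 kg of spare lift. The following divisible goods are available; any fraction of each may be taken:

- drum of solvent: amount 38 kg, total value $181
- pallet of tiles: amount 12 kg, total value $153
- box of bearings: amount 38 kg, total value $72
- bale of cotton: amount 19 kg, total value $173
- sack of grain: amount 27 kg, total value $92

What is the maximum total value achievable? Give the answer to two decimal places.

Take in order of value per unit:
- pallet of tiles (153/12 per unit): all 12 → value 153, running total 153.00
- bale of cotton (173/19 per unit): all 19 → value 173, running total 326.00
- drum of solvent (181/38 per unit): all 38 → value 181, running total 507.00
- sack of grain (92/27 per unit): all 27 → value 92, running total 599.00
- box of bearings (72/38 per unit): 13 of 38 → value 13×72/38 = 24.6316, running total 623.63
Total 623.63.

623.63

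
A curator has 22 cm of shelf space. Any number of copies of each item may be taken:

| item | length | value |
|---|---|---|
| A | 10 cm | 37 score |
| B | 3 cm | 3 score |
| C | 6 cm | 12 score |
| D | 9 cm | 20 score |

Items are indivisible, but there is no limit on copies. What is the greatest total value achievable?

74 score

Best value-per-unit is A at 37/10, and filling with it alone uses length 2×10=20. No mix of the others beats 2×37 = 74.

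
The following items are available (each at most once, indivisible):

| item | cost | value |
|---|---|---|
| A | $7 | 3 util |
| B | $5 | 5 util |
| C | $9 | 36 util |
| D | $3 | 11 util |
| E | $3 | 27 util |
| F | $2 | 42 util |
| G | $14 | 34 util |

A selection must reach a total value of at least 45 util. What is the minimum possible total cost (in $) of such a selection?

5

Subsets with value ≥ 45, sorted by total cost:
- E+F: cost 5, value 69
- D+F: cost 5, value 53
- B+F: cost 7, value 47
Minimum cost: 5 $.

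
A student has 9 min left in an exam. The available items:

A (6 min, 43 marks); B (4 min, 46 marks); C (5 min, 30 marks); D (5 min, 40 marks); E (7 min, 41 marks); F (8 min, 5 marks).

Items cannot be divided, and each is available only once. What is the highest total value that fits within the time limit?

86 marks

Check high-value combinations within 9 min:
- B+D: time 4+5=9, value 46+40=86
- B+C: time 4+5=9, value 46+30=76
- B: time 4, value 46
Best: 86 marks.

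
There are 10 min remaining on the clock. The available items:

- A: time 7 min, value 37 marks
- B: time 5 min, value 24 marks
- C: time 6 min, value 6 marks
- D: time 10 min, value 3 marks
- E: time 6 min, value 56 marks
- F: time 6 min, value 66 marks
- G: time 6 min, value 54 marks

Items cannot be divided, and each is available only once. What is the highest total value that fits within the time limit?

66 marks

This is a 0/1 knapsack; check combinations near the capacity.
- F: time 6, value 66
- E: time 6, value 56
- G: time 6, value 54
Best: 66 marks.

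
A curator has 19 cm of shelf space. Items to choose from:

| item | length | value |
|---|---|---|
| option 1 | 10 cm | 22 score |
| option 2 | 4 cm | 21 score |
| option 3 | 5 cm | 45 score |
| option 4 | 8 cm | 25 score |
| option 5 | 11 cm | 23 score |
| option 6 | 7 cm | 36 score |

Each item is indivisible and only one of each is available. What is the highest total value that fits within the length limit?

Check high-value combinations within 19 cm:
- option 2+option 3+option 6: length 4+5+7=16, value 21+45+36=102
- option 2+option 3+option 4: length 4+5+8=17, value 21+45+25=91
- option 1+option 2+option 3: length 10+4+5=19, value 22+21+45=88
Best: 102 score.

102 score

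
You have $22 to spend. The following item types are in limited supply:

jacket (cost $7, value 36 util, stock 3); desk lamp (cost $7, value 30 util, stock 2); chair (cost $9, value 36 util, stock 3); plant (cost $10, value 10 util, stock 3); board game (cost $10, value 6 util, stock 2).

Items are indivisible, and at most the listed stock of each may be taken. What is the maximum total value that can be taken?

108 util

Best selections within cost 22 and stock limits:
- 3×jacket: cost 21, value 108
- 2×jacket + 1×desk lamp: cost 21, value 102
Best: 108 util.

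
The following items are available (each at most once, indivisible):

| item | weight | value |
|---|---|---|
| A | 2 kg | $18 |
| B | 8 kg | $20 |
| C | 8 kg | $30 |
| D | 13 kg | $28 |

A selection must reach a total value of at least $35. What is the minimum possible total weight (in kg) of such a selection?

10

Subsets with value ≥ 35, sorted by total weight:
- A+C: weight 10, value 48
- A+B: weight 10, value 38
Minimum weight: 10 kg.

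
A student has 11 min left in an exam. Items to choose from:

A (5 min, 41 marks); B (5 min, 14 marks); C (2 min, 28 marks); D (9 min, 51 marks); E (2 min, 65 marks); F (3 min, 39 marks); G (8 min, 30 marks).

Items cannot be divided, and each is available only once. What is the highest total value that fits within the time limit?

145 marks

Check high-value combinations within 11 min:
- A+E+F: time 5+2+3=10, value 41+65+39=145
- A+C+E: time 5+2+2=9, value 41+28+65=134
- C+E+F: time 2+2+3=7, value 28+65+39=132
- B+E+F: time 5+2+3=10, value 14+65+39=118
Best: 145 marks.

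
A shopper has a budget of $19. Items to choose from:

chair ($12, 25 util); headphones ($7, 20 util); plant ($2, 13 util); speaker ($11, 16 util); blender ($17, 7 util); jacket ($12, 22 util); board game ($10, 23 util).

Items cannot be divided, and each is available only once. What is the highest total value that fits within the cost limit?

56 util

This is a 0/1 knapsack; check combinations near the capacity.
- headphones+plant+board game: cost 7+2+10=19, value 20+13+23=56
- chair+headphones: cost 12+7=19, value 25+20=45
- headphones+board game: cost 7+10=17, value 20+23=43
- headphones+jacket: cost 7+12=19, value 20+22=42
Best: 56 util.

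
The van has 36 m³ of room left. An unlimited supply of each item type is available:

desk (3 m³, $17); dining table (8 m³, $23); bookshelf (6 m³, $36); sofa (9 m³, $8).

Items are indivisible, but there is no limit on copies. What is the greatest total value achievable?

$216

Best value-per-unit is bookshelf at 36/6, and filling with it alone uses volume 6×6=36. No mix of the others beats 6×36 = 216.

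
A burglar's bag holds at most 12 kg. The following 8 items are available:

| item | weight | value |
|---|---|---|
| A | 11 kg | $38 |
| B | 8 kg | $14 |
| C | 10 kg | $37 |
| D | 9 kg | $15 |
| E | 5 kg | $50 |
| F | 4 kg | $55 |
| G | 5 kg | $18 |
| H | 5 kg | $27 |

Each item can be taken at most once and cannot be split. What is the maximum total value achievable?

$105

Check high-value combinations within 12 kg:
- E+F: weight 5+4=9, value 50+55=105
- F+H: weight 4+5=9, value 55+27=82
- E+H: weight 5+5=10, value 50+27=77
- F+G: weight 4+5=9, value 55+18=73
- B+F: weight 8+4=12, value 14+55=69
Best: $105.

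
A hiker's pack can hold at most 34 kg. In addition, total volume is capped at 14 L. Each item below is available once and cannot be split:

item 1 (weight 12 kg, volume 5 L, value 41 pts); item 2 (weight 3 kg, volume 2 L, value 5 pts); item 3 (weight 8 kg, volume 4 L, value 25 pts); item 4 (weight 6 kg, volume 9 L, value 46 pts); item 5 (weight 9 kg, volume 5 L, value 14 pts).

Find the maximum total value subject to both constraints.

87 pts

Feasible sets respecting both limits:
- item 1+item 4: weight 18, volume 14, value 87
- item 1+item 3+item 5: weight 29, volume 14, value 80
- item 1+item 2+item 3: weight 23, volume 11, value 71
- item 3+item 4: weight 14, volume 13, value 71
Best: 87 pts.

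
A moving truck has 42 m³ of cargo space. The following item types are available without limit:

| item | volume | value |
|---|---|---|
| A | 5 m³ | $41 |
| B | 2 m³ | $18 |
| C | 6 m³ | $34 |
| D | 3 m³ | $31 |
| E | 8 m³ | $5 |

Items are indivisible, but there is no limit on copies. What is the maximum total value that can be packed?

$434

Best value-per-unit is D at 31/3, and filling with it alone uses volume 14×3=42. No mix of the others beats 14×31 = 434.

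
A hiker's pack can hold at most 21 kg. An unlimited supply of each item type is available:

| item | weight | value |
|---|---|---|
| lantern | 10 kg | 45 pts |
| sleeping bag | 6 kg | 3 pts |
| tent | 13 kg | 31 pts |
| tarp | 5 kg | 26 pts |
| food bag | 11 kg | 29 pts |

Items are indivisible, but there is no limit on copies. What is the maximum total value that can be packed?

Best value-per-unit is tarp at 26/5, and filling with it alone uses weight 4×5=20. No mix of the others beats 4×26 = 104.

104 pts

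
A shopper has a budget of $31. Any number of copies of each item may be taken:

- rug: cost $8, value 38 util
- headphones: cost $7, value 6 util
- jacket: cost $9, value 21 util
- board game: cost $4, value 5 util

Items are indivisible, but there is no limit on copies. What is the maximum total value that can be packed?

Best value-per-unit is rug at 38/8; filling with it alone gives 3×38 = 114.
Optimal mix: 3×rug + 1×headphones → cost 31, value 120.

120 util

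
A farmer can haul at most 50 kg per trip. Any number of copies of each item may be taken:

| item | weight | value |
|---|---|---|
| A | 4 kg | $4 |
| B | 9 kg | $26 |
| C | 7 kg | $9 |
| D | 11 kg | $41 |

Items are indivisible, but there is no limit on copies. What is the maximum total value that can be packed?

$168

Best value-per-unit is D at 41/11; filling with it alone gives 4×41 = 164.
Optimal mix: 1×A + 4×D → weight 48, value 168.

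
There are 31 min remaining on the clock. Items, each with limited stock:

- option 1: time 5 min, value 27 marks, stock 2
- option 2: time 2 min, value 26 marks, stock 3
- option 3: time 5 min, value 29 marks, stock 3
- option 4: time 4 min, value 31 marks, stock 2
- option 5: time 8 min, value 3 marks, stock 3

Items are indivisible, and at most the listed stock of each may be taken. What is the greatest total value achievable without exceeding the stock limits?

Top feasible selections:
- 3×option 2 + 3×option 3 + 2×option 4: time 29, value 227
- 1×option 1 + 3×option 2 + 2×option 3 + 2×option 4: time 29, value 225
- 2×option 1 + 3×option 2 + 1×option 3 + 2×option 4: time 29, value 223
- 1×option 1 + 3×option 2 + 3×option 3 + 1×option 4: time 30, value 223
Best: 227 marks.

227 marks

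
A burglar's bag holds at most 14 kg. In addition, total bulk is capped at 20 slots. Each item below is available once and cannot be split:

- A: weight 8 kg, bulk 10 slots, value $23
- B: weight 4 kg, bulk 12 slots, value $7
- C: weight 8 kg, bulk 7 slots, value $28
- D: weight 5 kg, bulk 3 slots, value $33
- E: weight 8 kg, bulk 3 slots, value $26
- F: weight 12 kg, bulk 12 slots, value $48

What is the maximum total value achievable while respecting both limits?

$61

Feasible sets respecting both limits:
- C+D: weight 13, bulk 10, value 61
- D+E: weight 13, bulk 6, value 59
- A+D: weight 13, bulk 13, value 56
Best: $61.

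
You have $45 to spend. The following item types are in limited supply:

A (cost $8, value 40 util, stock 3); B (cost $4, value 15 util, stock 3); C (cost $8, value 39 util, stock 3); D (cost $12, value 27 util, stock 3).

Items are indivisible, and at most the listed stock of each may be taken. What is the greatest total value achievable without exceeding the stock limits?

213 util

Best selections within cost 45 and stock limits:
- 3×A + 1×B + 2×C: cost 44, value 213
- 2×A + 1×B + 3×C: cost 44, value 212
- 3×A + 3×B + 1×C: cost 44, value 204
- 2×A + 3×B + 2×C: cost 44, value 203
Best: 213 util.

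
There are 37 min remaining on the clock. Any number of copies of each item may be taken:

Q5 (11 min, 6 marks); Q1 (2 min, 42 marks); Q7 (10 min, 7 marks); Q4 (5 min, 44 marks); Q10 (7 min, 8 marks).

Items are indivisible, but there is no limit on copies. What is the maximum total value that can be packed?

756 marks

Best value-per-unit is Q1 at 42/2, and filling with it alone uses time 18×2=36. No mix of the others beats 18×42 = 756.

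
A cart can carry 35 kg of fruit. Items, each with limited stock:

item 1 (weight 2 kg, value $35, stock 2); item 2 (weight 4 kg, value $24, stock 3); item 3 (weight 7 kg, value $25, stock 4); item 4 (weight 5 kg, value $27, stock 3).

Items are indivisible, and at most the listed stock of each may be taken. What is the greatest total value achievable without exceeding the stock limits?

$224

Best selections within weight 35 and stock limits:
- 2×item 1 + 2×item 2 + 1×item 3 + 3×item 4: weight 34, value 224
- 2×item 1 + 3×item 2 + 3×item 4: weight 31, value 223
- 2×item 1 + 3×item 2 + 1×item 3 + 2×item 4: weight 33, value 221
- 2×item 1 + 3×item 2 + 2×item 3 + 1×item 4: weight 35, value 219
Best: $224.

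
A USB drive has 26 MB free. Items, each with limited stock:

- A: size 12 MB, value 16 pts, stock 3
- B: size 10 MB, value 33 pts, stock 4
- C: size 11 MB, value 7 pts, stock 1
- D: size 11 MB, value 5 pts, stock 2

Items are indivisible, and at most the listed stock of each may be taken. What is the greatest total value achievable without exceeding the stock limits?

66 pts

Top feasible selections:
- 2×B: size 20, value 66
- 1×A + 1×B: size 22, value 49
- 1×B + 1×C: size 21, value 40
Best: 66 pts.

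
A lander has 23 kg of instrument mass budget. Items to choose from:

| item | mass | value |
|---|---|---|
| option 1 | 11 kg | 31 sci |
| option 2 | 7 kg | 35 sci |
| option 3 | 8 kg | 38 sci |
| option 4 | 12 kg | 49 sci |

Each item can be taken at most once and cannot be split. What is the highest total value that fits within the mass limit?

Check high-value combinations within 23 kg:
- option 3+option 4: mass 8+12=20, value 38+49=87
- option 2+option 4: mass 7+12=19, value 35+49=84
- option 1+option 4: mass 11+12=23, value 31+49=80
- option 2+option 3: mass 7+8=15, value 35+38=73
Best: 87 sci.

87 sci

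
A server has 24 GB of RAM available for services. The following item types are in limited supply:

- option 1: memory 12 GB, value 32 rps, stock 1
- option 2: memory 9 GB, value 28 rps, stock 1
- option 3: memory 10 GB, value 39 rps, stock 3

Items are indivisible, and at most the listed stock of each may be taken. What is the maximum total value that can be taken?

Top feasible selections:
- 2×option 3: memory 20, value 78
- 1×option 1 + 1×option 3: memory 22, value 71
- 1×option 2 + 1×option 3: memory 19, value 67
- 1×option 1 + 1×option 2: memory 21, value 60
Best: 78 rps.

78 rps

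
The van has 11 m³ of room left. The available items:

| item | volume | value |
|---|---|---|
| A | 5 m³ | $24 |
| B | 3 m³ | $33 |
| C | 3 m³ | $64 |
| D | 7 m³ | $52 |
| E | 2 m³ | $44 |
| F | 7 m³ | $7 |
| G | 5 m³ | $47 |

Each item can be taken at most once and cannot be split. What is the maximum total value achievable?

Check high-value combinations within 11 m³:
- C+E+G: volume 3+2+5=10, value 64+44+47=155
- B+C+G: volume 3+3+5=11, value 33+64+47=144
- B+C+E: volume 3+3+2=8, value 33+64+44=141
- A+C+E: volume 5+3+2=10, value 24+64+44=132
- B+E+G: volume 3+2+5=10, value 33+44+47=124
Best: $155.

$155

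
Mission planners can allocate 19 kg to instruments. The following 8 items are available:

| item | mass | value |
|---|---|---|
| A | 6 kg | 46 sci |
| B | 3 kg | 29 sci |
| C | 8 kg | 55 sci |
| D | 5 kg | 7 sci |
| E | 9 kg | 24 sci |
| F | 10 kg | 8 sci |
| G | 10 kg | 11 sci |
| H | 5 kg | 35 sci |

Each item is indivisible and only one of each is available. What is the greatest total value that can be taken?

136 sci

Check high-value combinations within 19 kg:
- A+C+H: mass 6+8+5=19, value 46+55+35=136
- A+B+C: mass 6+3+8=17, value 46+29+55=130
- B+C+H: mass 3+8+5=16, value 29+55+35=119
- A+B+D+H: mass 6+3+5+5=19, value 46+29+7+35=117
- A+B+H: mass 6+3+5=14, value 46+29+35=110
Best: 136 sci.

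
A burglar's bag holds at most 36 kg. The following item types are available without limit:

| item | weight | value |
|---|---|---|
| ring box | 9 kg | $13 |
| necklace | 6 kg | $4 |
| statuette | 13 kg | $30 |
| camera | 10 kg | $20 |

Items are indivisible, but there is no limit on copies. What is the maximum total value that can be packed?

Best value-per-unit is statuette at 30/13; filling with it alone gives 2×30 = 60.
Optimal mix: 2×statuette + 1×camera → weight 36, value 80.

$80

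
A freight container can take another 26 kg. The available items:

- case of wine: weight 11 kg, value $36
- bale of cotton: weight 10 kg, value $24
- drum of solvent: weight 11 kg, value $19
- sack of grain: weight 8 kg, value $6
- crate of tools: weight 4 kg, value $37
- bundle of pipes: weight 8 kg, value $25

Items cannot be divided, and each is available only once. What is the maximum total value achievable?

$98

Check high-value combinations within 26 kg:
- case of wine+crate of tools+bundle of pipes: weight 11+4+8=23, value 36+37+25=98
- case of wine+bale of cotton+crate of tools: weight 11+10+4=25, value 36+24+37=97
- case of wine+drum of solvent+crate of tools: weight 11+11+4=26, value 36+19+37=92
- bale of cotton+crate of tools+bundle of pipes: weight 10+4+8=22, value 24+37+25=86
Best: $98.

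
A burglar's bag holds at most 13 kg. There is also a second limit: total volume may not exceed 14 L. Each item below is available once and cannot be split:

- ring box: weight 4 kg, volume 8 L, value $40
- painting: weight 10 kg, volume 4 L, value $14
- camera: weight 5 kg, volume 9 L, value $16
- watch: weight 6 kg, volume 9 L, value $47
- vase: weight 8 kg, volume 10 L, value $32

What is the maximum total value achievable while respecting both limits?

Feasible sets respecting both limits:
- watch: weight 6, volume 9, value 47
- ring box: weight 4, volume 8, value 40
- vase: weight 8, volume 10, value 32
- camera: weight 5, volume 9, value 16
Best: $47.

$47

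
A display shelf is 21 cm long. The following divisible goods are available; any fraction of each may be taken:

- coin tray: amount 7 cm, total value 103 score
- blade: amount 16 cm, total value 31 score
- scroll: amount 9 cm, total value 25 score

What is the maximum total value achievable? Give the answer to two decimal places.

137.69

Take in order of value per unit:
- coin tray (103/7 per unit): all 7 → value 103, running total 103.00
- scroll (25/9 per unit): all 9 → value 25, running total 128.00
- blade (31/16 per unit): 5 of 16 → value 5×31/16 = 9.6875, running total 137.69
Total 137.69.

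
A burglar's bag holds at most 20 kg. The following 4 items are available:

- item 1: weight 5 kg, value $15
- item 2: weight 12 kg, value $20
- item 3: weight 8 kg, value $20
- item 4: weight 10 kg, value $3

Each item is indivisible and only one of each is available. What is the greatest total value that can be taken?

Check high-value combinations within 20 kg:
- item 2+item 3: weight 12+8=20, value 20+20=40
- item 1+item 3: weight 5+8=13, value 15+20=35
- item 1+item 2: weight 5+12=17, value 15+20=35
- item 3+item 4: weight 8+10=18, value 20+3=23
- item 3: weight 8, value 20
Best: $40.

$40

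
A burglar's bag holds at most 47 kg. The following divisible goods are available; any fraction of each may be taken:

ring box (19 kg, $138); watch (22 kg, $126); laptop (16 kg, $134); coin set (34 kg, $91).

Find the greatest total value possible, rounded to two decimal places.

340.73

Take in order of value per unit:
- laptop (134/16 per unit): all 16 → value 134, running total 134.00
- ring box (138/19 per unit): all 19 → value 138, running total 272.00
- watch (126/22 per unit): 12 of 22 → value 12×126/22 = 68.7273, running total 340.73
Total 340.73.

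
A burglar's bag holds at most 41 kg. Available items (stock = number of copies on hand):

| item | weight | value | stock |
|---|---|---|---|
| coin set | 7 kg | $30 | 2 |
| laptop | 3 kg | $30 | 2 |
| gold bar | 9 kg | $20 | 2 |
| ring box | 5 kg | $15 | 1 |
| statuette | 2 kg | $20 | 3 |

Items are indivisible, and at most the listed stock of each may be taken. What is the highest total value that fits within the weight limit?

$215

Top feasible selections:
- 2×coin set + 2×laptop + 1×gold bar + 1×ring box + 3×statuette: weight 40, value 215
- 2×coin set + 2×laptop + 1×gold bar + 3×statuette: weight 35, value 200
- 2×coin set + 2×laptop + 1×ring box + 3×statuette: weight 31, value 195
Best: $215.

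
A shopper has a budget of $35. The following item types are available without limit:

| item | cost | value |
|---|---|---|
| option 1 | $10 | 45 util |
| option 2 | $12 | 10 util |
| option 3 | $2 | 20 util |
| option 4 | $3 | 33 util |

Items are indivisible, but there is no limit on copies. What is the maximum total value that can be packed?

383 util

Best value-per-unit is option 4 at 33/3; filling with it alone gives 11×33 = 363.
Optimal mix: 1×option 3 + 11×option 4 → cost 35, value 383.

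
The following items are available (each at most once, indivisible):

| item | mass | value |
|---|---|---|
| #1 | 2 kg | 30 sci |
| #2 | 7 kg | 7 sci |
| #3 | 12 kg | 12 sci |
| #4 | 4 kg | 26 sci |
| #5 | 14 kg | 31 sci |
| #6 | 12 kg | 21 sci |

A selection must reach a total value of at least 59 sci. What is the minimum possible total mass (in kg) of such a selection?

13

Subsets with value ≥ 59, sorted by total mass:
- #1+#2+#4: mass 13, value 63
- #1+#5: mass 16, value 61
- #1+#4+#6: mass 18, value 77
Minimum mass: 13 kg.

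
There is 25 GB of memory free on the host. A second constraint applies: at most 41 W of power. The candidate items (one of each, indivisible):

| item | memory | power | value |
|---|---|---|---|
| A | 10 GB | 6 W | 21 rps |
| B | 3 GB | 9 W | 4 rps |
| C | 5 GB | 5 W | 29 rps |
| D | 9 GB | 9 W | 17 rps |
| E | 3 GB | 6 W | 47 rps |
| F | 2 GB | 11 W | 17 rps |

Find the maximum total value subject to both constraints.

Feasible sets respecting both limits:
- A+B+C+E+F: memory 23, power 37, value 118
- A+C+E+F: memory 20, power 28, value 114
- B+C+D+E+F: memory 22, power 40, value 114
Best: 118 rps.

118 rps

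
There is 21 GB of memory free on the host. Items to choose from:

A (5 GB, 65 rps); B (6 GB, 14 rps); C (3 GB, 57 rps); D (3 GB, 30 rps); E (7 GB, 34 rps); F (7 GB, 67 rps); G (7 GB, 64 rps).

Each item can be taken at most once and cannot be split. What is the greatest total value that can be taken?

219 rps

Check high-value combinations within 21 GB:
- A+C+D+F: memory 5+3+3+7=18, value 65+57+30+67=219
- C+D+F+G: memory 3+3+7+7=20, value 57+30+67+64=218
- A+C+D+G: memory 5+3+3+7=18, value 65+57+30+64=216
Best: 219 rps.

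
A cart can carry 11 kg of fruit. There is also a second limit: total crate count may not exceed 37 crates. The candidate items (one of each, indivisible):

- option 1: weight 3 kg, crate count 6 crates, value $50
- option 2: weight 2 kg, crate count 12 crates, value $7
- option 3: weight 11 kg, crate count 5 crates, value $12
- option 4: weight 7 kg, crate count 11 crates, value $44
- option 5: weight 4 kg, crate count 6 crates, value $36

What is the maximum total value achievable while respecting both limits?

$94

Feasible sets respecting both limits:
- option 1+option 4: weight 10, crate count 17, value 94
- option 1+option 2+option 5: weight 9, crate count 24, value 93
- option 1+option 5: weight 7, crate count 12, value 86
Best: $94.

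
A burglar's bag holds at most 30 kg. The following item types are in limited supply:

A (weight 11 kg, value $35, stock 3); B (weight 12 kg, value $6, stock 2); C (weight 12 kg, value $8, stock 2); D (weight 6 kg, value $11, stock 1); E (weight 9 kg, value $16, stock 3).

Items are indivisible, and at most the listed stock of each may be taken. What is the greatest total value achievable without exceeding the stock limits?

$81

Top feasible selections:
- 2×A + 1×D: weight 28, value 81
- 2×A: weight 22, value 70
Best: $81.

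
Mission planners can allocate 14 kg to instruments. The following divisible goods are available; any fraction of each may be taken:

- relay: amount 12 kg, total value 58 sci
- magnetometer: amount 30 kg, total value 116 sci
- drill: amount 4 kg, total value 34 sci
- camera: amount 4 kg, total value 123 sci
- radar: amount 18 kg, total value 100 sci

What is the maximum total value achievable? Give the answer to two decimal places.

Take in order of value per unit:
- camera (123/4 per unit): all 4 → value 123, running total 123.00
- drill (34/4 per unit): all 4 → value 34, running total 157.00
- radar (100/18 per unit): 6 of 18 → value 6×100/18 = 33.3333, running total 190.33
Total 190.33.

190.33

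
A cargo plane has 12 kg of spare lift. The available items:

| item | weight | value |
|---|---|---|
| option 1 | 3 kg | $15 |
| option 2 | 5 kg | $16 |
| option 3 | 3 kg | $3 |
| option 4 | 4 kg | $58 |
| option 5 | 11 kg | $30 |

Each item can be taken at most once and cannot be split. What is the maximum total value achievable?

This is a 0/1 knapsack; check combinations near the capacity.
- option 1+option 2+option 4: weight 3+5+4=12, value 15+16+58=89
- option 2+option 3+option 4: weight 5+3+4=12, value 16+3+58=77
- option 1+option 3+option 4: weight 3+3+4=10, value 15+3+58=76
- option 2+option 4: weight 5+4=9, value 16+58=74
- option 1+option 4: weight 3+4=7, value 15+58=73
Best: $89.

$89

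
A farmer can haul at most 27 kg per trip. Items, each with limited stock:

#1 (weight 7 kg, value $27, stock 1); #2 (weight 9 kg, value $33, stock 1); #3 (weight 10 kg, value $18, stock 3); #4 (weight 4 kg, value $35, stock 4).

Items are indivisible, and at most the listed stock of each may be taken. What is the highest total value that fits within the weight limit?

$173

Best selections within weight 27 and stock limits:
- 1×#2 + 4×#4: weight 25, value 173
- 1×#1 + 4×#4: weight 23, value 167
- 1×#3 + 4×#4: weight 26, value 158
- 4×#4: weight 16, value 140
Best: $173.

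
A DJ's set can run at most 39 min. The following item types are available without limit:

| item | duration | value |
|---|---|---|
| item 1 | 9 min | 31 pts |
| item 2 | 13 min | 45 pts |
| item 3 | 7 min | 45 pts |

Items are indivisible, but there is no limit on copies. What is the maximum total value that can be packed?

225 pts

Best value-per-unit is item 3 at 45/7, and filling with it alone uses duration 5×7=35. No mix of the others beats 5×45 = 225.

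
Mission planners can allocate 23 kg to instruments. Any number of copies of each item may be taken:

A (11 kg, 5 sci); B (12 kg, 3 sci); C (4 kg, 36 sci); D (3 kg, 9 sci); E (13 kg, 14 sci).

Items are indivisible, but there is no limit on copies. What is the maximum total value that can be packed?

189 sci

Best value-per-unit is C at 36/4; filling with it alone gives 5×36 = 180.
Optimal mix: 5×C + 1×D → mass 23, value 189.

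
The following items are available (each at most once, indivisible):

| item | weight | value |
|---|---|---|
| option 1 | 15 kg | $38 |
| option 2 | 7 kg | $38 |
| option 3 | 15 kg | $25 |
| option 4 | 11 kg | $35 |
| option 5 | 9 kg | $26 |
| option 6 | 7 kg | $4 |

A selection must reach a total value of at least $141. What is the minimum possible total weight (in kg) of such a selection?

Subsets with value ≥ 141, sorted by total weight:
- option 1+option 2+option 4+option 5+option 6: weight 49, value 141
- option 1+option 2+option 3+option 4+option 5: weight 57, value 162
- option 1+option 2+option 3+option 4+option 5+option 6: weight 64, value 166
Minimum weight: 49 kg.

49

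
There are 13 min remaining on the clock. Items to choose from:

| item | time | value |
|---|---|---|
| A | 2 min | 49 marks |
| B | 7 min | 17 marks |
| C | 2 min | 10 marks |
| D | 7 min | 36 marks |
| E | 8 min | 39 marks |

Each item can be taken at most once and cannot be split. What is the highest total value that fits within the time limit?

Check high-value combinations within 13 min:
- A+C+E: time 2+2+8=12, value 49+10+39=98
- A+C+D: time 2+2+7=11, value 49+10+36=95
- A+E: time 2+8=10, value 49+39=88
Best: 98 marks.

98 marks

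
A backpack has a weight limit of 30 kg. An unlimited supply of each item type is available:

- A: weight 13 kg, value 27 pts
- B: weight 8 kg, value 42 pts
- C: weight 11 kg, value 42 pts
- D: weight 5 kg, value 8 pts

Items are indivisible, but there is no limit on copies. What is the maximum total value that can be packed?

134 pts

Best value-per-unit is B at 42/8; filling with it alone gives 3×42 = 126.
Optimal mix: 3×B + 1×D → weight 29, value 134.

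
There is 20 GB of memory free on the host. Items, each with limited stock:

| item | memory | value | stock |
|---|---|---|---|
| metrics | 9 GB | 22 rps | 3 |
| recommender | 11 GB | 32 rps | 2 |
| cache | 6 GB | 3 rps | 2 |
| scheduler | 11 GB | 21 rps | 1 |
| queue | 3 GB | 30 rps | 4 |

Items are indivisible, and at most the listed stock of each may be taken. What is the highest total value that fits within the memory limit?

Top feasible selections:
- 1×cache + 4×queue: memory 18, value 123
- 1×recommender + 3×queue: memory 20, value 122
- 4×queue: memory 12, value 120
- 1×metrics + 3×queue: memory 18, value 112
Best: 123 rps.

123 rps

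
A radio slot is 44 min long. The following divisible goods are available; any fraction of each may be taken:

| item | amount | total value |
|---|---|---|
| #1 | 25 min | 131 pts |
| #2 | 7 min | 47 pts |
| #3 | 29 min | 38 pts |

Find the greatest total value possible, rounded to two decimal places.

Take in order of value per unit:
- #2 (47/7 per unit): all 7 → value 47, running total 47.00
- #1 (131/25 per unit): all 25 → value 131, running total 178.00
- #3 (38/29 per unit): 12 of 29 → value 12×38/29 = 15.7241, running total 193.72
Total 193.72.

193.72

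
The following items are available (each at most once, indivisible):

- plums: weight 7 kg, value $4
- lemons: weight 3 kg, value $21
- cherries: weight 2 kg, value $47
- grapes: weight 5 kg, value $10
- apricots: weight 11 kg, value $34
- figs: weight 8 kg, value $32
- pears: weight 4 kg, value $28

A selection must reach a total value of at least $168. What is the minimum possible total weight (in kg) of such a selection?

33

Subsets with value ≥ 168, sorted by total weight:
- lemons+cherries+grapes+apricots+figs+pears: weight 33, value 172
- plums+lemons+cherries+grapes+apricots+figs+pears: weight 40, value 176
Minimum weight: 33 kg.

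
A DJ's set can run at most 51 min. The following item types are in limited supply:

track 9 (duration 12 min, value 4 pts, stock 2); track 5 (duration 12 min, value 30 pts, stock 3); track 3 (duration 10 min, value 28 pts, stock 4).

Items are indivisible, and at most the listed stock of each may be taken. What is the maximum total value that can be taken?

118 pts

Best selections within duration 51 and stock limits:
- 3×track 5 + 1×track 3: duration 46, value 118
- 2×track 5 + 2×track 3: duration 44, value 116
- 1×track 5 + 3×track 3: duration 42, value 114
Best: 118 pts.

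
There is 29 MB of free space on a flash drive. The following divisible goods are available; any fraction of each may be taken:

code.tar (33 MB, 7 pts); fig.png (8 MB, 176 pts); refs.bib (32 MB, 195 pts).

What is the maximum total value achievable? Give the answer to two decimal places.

303.97

Take in order of value per unit:
- fig.png (176/8 per unit): all 8 → value 176, running total 176.00
- refs.bib (195/32 per unit): 21 of 32 → value 21×195/32 = 127.9688, running total 303.97
Total 303.97.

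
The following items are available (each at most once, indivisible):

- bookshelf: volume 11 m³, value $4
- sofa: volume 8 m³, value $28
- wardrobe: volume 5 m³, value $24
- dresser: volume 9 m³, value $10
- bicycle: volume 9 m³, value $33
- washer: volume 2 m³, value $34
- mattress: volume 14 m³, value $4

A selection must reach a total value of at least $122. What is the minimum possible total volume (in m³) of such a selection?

Subsets with value ≥ 122, sorted by total volume:
- sofa+wardrobe+dresser+bicycle+washer: volume 33, value 129
- bookshelf+sofa+wardrobe+bicycle+washer: volume 35, value 123
Minimum volume: 33 m³.

33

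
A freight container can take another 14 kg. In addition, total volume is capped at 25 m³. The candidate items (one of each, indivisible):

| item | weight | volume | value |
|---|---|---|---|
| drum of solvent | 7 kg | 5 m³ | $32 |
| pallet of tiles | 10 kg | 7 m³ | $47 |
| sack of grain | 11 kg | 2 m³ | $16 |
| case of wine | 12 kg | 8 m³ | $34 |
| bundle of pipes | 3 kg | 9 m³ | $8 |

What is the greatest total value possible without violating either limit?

$55

Feasible sets respecting both limits:
- pallet of tiles+bundle of pipes: weight 13, volume 16, value 55
- pallet of tiles: weight 10, volume 7, value 47
- drum of solvent+bundle of pipes: weight 10, volume 14, value 40
- case of wine: weight 12, volume 8, value 34
Best: $55.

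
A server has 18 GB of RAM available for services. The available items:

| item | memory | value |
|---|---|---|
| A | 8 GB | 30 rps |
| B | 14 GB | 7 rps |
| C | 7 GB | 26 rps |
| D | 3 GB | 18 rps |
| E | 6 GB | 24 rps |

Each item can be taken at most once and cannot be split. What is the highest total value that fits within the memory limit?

Check high-value combinations within 18 GB:
- A+C+D: memory 8+7+3=18, value 30+26+18=74
- A+D+E: memory 8+3+6=17, value 30+18+24=72
- C+D+E: memory 7+3+6=16, value 26+18+24=68
Best: 74 rps.

74 rps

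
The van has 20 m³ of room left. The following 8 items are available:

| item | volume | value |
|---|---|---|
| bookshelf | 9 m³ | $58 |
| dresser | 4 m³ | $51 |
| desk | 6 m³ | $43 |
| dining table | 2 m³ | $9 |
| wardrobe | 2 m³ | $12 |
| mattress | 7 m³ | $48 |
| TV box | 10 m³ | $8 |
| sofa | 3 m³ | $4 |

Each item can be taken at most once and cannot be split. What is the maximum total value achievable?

$157

Check high-value combinations within 20 m³:
- bookshelf+dresser+mattress: volume 9+4+7=20, value 58+51+48=157
- dresser+desk+wardrobe+mattress: volume 4+6+2+7=19, value 51+43+12+48=154
- bookshelf+dresser+desk: volume 9+4+6=19, value 58+51+43=152
- dresser+desk+dining table+mattress: volume 4+6+2+7=19, value 51+43+9+48=151
- dresser+desk+mattress+sofa: volume 4+6+7+3=20, value 51+43+48+4=146
Best: $157.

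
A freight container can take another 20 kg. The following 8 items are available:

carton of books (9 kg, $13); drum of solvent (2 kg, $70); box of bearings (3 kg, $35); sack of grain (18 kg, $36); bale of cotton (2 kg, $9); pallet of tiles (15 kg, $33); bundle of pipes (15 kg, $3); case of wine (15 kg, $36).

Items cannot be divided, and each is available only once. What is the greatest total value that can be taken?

Check high-value combinations within 20 kg:
- drum of solvent+box of bearings+case of wine: weight 2+3+15=20, value 70+35+36=141
- drum of solvent+box of bearings+pallet of tiles: weight 2+3+15=20, value 70+35+33=138
- carton of books+drum of solvent+box of bearings+bale of cotton: weight 9+2+3+2=16, value 13+70+35+9=127
- carton of books+drum of solvent+box of bearings: weight 9+2+3=14, value 13+70+35=118
- drum of solvent+bale of cotton+case of wine: weight 2+2+15=19, value 70+9+36=115
Best: $141.

$141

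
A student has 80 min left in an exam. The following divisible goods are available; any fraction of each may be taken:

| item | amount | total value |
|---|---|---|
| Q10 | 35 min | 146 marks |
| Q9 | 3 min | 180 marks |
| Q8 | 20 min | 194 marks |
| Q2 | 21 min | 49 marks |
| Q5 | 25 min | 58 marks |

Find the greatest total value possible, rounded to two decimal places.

Take in order of value per unit:
- Q9 (180/3 per unit): all 3 → value 180, running total 180.00
- Q8 (194/20 per unit): all 20 → value 194, running total 374.00
- Q10 (146/35 per unit): all 35 → value 146, running total 520.00
- Q2 (49/21 per unit): all 21 → value 49, running total 569.00
- Q5 (58/25 per unit): 1 of 25 → value 1×58/25 = 2.3200, running total 571.32
Total 571.32.

571.32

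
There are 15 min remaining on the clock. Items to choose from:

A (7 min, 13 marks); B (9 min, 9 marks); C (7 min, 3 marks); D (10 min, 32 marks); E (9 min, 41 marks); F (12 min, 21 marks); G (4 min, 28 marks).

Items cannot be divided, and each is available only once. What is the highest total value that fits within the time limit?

This is a 0/1 knapsack; check combinations near the capacity.
- E+G: time 9+4=13, value 41+28=69
- D+G: time 10+4=14, value 32+28=60
- E: time 9, value 41
Best: 69 marks.

69 marks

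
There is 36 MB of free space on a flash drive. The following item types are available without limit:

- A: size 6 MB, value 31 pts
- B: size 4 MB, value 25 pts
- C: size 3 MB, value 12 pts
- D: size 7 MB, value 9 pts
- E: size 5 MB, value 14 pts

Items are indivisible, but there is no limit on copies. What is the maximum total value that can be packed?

Best value-per-unit is B at 25/4, and filling with it alone uses size 9×4=36. No mix of the others beats 9×25 = 225.

225 pts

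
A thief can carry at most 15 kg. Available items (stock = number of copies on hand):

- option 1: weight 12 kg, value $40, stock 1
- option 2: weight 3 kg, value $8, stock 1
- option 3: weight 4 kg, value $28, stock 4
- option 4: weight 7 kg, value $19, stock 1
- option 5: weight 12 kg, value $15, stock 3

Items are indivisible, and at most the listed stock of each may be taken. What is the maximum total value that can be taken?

$92

Top feasible selections:
- 1×option 2 + 3×option 3: weight 15, value 92
- 3×option 3: weight 12, value 84
- 2×option 3 + 1×option 4: weight 15, value 75
- 1×option 2 + 2×option 3: weight 11, value 64
Best: $92.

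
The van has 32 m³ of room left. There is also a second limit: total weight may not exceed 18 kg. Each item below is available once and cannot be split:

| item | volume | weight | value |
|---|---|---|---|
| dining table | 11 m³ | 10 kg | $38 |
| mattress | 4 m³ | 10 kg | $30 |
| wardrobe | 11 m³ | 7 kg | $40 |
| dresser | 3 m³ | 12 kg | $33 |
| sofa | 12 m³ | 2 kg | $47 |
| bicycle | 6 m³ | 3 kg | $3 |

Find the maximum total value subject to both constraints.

Feasible sets respecting both limits:
- wardrobe+sofa+bicycle: volume 29, weight 12, value 90
- dining table+sofa+bicycle: volume 29, weight 15, value 88
- wardrobe+sofa: volume 23, weight 9, value 87
Best: $90.

$90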